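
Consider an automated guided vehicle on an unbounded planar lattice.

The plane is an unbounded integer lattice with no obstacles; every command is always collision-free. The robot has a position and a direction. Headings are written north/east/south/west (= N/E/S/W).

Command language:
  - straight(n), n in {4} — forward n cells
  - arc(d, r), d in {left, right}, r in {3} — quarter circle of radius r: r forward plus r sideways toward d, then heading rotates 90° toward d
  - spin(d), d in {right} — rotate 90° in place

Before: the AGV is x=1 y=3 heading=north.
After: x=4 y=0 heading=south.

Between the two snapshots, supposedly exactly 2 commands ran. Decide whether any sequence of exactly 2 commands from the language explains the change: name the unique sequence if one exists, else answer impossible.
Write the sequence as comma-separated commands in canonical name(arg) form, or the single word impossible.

key: position moved to (4,0) AND the heading swung to S — translation plus rotation needed
begin: x=1 y=3 heading=north
t=1 spin(right) ⇒ x=1 y=3 heading=east
t=2 arc(right, 3) ⇒ x=4 y=0 heading=south
uniquely the one of 16 2-step routes that fits.

spin(right), arc(right, 3)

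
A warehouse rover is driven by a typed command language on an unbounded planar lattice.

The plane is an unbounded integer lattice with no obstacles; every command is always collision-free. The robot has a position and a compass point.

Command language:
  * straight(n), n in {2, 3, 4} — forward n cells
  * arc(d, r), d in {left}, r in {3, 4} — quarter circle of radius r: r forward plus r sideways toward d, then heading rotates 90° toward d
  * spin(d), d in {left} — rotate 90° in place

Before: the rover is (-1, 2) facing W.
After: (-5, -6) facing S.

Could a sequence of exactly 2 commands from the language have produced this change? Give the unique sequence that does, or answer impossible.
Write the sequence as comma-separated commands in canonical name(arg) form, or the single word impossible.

arc(left, 4), straight(4)

key: cell and facing (now S) both changed — the 2 commands mix motion and turning
t0: (-1, 2) facing W
t=1 arc(left, 4) ⇒ (-5, -2) facing S
t=2 straight(4) ⇒ (-5, -6) facing S
uniquely the one of 36 2-step routes that fits.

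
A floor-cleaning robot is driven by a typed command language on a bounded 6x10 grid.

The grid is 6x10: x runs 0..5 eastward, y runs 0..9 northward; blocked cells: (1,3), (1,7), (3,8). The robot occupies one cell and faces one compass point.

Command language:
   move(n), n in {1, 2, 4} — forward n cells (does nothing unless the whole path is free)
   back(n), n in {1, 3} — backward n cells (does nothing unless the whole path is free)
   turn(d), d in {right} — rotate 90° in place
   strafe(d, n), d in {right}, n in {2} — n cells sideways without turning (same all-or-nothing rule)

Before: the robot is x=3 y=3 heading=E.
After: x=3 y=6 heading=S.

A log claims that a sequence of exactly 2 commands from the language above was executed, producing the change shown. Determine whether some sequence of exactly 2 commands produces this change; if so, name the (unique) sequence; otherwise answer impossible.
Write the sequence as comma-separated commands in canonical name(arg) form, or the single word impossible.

turn(right), back(3)

key: running back(3) before turn(right) would end elsewhere — order is forced
begin: x=3 y=3 heading=E
1. turn(right) → x=3 y=3 heading=S
2. back(3) → x=3 y=6 heading=S
no rival 2-sequence matches.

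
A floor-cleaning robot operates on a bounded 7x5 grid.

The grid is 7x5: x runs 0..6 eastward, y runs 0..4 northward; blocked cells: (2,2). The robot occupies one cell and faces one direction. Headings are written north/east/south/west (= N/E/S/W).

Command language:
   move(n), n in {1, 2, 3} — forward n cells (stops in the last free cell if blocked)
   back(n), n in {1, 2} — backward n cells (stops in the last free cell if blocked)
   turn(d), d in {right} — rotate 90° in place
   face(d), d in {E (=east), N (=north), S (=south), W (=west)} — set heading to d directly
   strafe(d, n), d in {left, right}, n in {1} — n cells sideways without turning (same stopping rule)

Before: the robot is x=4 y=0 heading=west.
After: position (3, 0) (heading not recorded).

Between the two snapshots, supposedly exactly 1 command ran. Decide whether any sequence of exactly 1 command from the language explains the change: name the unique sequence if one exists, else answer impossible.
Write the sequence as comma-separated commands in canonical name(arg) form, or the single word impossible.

move(1)

t0: x=4 y=0 heading=west
1. move(1) → x=3 y=0 heading=west
all 12 alternatives checked — unique.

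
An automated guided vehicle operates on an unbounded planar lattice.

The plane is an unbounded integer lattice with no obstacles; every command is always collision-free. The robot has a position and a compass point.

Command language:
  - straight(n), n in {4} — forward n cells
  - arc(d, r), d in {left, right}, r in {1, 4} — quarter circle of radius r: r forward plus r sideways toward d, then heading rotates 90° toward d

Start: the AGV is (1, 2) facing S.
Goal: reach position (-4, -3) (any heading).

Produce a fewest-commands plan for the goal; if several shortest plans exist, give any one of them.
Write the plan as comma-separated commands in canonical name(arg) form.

arc(right, 4), arc(left, 1)

begin: (1, 2) facing S
[1] after arc(right, 4): (-3, -2) facing W
[2] after arc(left, 1): (-4, -3) facing S
shorter routes all fall short; 2 is best.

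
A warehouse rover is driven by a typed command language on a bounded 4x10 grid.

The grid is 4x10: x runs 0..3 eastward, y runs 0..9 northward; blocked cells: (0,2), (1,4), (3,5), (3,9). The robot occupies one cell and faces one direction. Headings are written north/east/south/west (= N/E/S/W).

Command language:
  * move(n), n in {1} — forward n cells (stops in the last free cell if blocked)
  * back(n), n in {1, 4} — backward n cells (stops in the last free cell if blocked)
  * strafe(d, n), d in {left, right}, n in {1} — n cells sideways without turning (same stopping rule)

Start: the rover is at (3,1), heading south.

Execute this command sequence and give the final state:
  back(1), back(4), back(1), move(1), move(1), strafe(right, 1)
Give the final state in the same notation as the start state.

at (2,2), heading south

t0: at (3,1), heading south
t=1 back(1) ⇒ at (3,2), heading south
t=2 back(4) ⇒ at (3,4), heading south
t=3 back(1) ⇒ at (3,4), heading south
t=4 move(1) ⇒ at (3,3), heading south
t=5 move(1) ⇒ at (3,2), heading south
t=6 strafe(right, 1) ⇒ at (2,2), heading south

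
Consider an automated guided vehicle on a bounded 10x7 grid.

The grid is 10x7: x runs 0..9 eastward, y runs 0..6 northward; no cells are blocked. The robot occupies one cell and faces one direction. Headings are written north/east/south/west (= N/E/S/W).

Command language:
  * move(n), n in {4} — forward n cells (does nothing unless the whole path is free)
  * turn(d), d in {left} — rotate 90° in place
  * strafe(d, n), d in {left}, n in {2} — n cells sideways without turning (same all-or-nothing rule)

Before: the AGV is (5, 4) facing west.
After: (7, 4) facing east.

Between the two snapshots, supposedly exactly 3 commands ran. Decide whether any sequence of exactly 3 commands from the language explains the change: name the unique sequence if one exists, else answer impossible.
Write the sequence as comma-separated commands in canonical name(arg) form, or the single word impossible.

key: cell and facing (now E) both changed — the 3 commands mix motion and turning
t0: (5, 4) facing west
step 1 (turn(left)): (5, 4) facing south
step 2 (strafe(left, 2)): (7, 4) facing south
step 3 (turn(left)): (7, 4) facing east
uniquely the one of 27 3-step routes that fits.

turn(left), strafe(left, 2), turn(left)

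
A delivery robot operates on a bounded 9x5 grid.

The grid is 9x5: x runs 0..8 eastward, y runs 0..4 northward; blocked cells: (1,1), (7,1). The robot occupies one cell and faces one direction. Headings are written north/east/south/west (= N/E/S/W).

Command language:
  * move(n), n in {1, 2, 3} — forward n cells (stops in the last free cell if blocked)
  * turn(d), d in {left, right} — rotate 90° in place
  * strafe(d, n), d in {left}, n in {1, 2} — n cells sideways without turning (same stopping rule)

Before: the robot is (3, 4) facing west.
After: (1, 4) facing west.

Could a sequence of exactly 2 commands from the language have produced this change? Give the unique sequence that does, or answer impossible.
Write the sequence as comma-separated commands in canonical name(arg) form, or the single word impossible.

move(1), move(1)

key: still facing W at the end — nothing in the sequence rotates
start: (3, 4) facing west
step 1 (move(1)): (2, 4) facing west
step 2 (move(1)): (1, 4) facing west
uniquely the one of 49 2-step routes that fits.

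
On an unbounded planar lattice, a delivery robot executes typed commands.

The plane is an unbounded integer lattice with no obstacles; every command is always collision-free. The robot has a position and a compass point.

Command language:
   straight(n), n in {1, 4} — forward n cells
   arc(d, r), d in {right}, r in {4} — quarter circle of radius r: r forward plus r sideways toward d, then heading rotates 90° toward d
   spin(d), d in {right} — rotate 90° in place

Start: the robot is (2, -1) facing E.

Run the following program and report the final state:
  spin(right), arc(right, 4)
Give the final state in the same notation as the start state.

(-2, -5) facing W

initial: (2, -1) facing E
1. spin(right) → (2, -1) facing S
2. arc(right, 4) → (-2, -5) facing W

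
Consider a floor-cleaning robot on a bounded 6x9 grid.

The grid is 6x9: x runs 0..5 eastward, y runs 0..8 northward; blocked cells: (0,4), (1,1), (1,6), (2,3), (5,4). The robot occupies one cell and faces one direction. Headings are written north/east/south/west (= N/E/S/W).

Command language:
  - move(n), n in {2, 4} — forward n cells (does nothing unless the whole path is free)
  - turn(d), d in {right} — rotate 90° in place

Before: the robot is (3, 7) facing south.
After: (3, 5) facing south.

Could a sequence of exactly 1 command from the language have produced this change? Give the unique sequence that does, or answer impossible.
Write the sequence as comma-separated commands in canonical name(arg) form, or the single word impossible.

move(2)

key: still facing S — the one step turns nothing
t0: (3, 7) facing south
[1] after move(2): (3, 5) facing south
uniquely the one of 3 1-step routes that fits.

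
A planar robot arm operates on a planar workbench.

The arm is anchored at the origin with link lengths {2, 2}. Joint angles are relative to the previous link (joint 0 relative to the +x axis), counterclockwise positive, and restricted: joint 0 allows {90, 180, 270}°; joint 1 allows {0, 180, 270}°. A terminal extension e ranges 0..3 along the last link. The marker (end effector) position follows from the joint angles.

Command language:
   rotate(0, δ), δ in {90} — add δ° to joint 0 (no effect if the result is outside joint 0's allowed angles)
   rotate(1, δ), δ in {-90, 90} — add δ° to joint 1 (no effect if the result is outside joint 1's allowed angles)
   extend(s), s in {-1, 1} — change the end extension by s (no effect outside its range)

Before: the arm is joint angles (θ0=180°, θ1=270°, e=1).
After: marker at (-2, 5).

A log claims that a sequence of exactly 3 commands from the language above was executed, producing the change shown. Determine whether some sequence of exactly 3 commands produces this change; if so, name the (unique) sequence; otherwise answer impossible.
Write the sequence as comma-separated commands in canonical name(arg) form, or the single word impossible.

extend(1), extend(1), extend(1)

t0: joint angles (θ0=180°, θ1=270°, e=1)
[1] after extend(1): joint angles (θ0=180°, θ1=270°, e=2)
[2] after extend(1): joint angles (θ0=180°, θ1=270°, e=3)
[3] after extend(1): joint angles (θ0=180°, θ1=270°, e=3)
all 125 alternatives checked — unique.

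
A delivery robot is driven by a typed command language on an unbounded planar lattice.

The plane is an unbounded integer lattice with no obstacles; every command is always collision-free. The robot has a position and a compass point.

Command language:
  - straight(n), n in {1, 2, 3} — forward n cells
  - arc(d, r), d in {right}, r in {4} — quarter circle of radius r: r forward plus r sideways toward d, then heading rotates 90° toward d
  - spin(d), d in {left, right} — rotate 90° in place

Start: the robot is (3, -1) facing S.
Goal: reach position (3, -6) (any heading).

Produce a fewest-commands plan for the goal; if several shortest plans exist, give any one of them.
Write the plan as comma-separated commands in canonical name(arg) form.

straight(2), straight(3)

initial: (3, -1) facing S
[1] after straight(2): (3, -3) facing S
[2] after straight(3): (3, -6) facing S
no 1-step plan works, so 2 is optimal.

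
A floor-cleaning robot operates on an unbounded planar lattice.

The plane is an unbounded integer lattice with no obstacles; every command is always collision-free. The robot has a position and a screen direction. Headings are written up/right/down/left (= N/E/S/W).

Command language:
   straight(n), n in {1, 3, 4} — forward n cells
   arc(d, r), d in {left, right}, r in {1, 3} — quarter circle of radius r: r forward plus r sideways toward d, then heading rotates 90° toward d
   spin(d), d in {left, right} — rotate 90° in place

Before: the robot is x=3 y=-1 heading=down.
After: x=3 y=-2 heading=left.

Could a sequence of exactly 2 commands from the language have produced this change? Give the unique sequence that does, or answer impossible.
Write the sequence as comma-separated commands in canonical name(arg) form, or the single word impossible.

key: running spin(right) before straight(1) would end elsewhere — order is forced
t0: x=3 y=-1 heading=down
step 1 (straight(1)): x=3 y=-2 heading=down
step 2 (spin(right)): x=3 y=-2 heading=left
uniquely the one of 81 2-step routes that fits.

straight(1), spin(right)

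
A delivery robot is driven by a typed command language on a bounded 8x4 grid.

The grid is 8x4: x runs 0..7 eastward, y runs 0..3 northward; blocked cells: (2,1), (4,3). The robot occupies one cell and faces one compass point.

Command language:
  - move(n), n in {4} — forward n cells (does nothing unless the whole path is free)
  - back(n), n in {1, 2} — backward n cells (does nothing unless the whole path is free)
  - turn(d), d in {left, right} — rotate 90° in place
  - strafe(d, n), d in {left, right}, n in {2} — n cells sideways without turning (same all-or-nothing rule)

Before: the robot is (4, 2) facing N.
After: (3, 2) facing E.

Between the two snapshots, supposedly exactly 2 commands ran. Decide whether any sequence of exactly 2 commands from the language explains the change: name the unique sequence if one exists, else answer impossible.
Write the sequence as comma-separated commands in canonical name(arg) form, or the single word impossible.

key: position moved to (3,2) AND the heading swung to E — translation plus rotation needed
t0: (4, 2) facing N
[1] after turn(right): (4, 2) facing E
[2] after back(1): (3, 2) facing E
uniquely the one of 49 2-step routes that fits.

turn(right), back(1)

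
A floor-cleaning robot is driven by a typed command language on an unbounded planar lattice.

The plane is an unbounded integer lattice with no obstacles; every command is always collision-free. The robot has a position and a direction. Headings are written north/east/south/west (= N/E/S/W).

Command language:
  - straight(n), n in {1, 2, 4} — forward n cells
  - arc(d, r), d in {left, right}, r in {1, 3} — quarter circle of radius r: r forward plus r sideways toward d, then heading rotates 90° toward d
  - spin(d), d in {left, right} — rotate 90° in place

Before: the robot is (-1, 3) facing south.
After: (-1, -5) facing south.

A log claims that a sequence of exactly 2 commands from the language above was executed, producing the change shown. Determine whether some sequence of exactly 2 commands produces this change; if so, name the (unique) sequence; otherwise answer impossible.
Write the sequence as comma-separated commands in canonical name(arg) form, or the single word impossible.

straight(4), straight(4)

key: still facing S at the end — nothing in the sequence rotates
t0: (-1, 3) facing south
t=1 straight(4) ⇒ (-1, -1) facing south
t=2 straight(4) ⇒ (-1, -5) facing south
uniquely the one of 81 2-step routes that fits.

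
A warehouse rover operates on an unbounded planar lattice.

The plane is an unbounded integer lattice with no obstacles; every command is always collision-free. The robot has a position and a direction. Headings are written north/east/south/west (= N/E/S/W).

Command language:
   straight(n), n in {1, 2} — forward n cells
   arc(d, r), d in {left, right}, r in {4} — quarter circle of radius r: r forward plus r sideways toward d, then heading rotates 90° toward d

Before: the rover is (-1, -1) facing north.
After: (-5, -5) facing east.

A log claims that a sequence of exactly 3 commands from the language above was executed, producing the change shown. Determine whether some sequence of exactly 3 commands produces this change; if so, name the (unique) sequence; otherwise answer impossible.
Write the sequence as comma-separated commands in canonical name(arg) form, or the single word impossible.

key: position moved to (-5,-5) AND the heading swung to E — translation plus rotation needed
begin: (-1, -1) facing north
t=1 arc(left, 4) ⇒ (-5, 3) facing west
t=2 arc(left, 4) ⇒ (-9, -1) facing south
t=3 arc(left, 4) ⇒ (-5, -5) facing east
uniquely the one of 64 3-step routes that fits.

arc(left, 4), arc(left, 4), arc(left, 4)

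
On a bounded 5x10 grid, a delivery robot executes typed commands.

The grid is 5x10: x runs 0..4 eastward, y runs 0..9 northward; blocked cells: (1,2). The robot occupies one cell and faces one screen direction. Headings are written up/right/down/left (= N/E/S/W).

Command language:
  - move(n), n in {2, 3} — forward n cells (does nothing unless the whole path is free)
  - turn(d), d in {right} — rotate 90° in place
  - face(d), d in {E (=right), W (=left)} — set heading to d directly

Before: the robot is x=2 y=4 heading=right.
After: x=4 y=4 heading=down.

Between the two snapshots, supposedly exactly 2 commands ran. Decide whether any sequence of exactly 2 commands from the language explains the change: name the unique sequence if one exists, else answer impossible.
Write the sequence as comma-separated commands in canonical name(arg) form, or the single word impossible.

key: position moved to (4,4) AND the heading swung to S — translation plus rotation needed
initial: x=2 y=4 heading=right
1. move(2) → x=4 y=4 heading=right
2. turn(right) → x=4 y=4 heading=down
uniquely the one of 25 2-step routes that fits.

move(2), turn(right)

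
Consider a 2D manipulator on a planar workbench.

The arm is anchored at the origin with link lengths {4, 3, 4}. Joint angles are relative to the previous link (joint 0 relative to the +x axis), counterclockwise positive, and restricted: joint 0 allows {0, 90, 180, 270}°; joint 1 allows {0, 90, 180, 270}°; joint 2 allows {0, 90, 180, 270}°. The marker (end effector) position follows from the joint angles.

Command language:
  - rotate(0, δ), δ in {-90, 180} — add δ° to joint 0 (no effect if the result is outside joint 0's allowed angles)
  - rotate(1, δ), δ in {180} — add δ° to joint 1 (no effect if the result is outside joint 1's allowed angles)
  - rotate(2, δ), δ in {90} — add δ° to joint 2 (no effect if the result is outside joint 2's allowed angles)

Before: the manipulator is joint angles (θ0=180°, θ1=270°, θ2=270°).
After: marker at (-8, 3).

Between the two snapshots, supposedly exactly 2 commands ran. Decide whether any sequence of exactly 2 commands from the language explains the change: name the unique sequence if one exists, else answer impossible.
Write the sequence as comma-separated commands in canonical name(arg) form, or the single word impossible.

rotate(2, 90), rotate(2, 90)

t0: joint angles (θ0=180°, θ1=270°, θ2=270°)
t=1 rotate(2, 90) ⇒ joint angles (θ0=180°, θ1=270°, θ2=0°)
t=2 rotate(2, 90) ⇒ joint angles (θ0=180°, θ1=270°, θ2=90°)
all 16 alternatives checked — unique.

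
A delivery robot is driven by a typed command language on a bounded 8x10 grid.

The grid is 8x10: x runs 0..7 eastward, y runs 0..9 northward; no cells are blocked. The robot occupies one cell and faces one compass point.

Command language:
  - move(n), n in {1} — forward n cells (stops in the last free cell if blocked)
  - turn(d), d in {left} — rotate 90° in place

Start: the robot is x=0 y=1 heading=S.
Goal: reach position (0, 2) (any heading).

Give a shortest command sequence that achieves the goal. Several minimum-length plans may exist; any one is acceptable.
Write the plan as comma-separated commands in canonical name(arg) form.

start: x=0 y=1 heading=S
step 1 (turn(left)): x=0 y=1 heading=E
step 2 (turn(left)): x=0 y=1 heading=N
step 3 (move(1)): x=0 y=2 heading=N
shorter routes all fall short; 3 is best.

turn(left), turn(left), move(1)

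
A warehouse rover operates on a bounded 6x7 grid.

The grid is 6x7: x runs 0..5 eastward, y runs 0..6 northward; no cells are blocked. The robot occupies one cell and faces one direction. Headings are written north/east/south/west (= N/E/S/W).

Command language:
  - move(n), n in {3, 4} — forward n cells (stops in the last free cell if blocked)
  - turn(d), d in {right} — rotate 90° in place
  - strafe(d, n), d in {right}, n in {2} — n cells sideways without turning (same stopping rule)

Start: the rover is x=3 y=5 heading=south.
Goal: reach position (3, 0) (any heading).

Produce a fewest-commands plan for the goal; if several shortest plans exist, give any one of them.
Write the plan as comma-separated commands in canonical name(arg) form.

move(4), move(4)

initial: x=3 y=5 heading=south
step 1 (move(4)): x=3 y=1 heading=south
step 2 (move(4)): x=3 y=0 heading=south
no 1-step plan works, so 2 is optimal.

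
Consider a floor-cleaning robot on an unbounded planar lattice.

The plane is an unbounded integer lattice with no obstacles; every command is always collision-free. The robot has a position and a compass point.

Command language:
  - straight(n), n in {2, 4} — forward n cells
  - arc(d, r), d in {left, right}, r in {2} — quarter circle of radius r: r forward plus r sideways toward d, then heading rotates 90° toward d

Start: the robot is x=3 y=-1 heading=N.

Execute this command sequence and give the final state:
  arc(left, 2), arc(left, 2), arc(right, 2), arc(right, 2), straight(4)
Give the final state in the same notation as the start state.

t0: x=3 y=-1 heading=N
1. arc(left, 2) → x=1 y=1 heading=W
2. arc(left, 2) → x=-1 y=-1 heading=S
3. arc(right, 2) → x=-3 y=-3 heading=W
4. arc(right, 2) → x=-5 y=-1 heading=N
5. straight(4) → x=-5 y=3 heading=N

x=-5 y=3 heading=N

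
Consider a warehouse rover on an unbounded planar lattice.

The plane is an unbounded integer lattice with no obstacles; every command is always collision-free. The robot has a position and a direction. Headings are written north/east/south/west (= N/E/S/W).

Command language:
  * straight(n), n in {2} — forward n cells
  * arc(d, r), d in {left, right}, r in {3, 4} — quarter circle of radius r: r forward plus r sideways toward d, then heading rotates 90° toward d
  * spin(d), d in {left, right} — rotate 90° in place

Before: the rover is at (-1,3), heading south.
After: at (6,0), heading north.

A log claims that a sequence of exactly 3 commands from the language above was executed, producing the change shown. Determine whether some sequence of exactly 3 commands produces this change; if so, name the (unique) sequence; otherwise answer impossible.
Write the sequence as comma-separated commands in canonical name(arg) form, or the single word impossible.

key: cell and facing (now N) both changed — the 3 commands mix motion and turning
initial: at (-1,3), heading south
1. straight(2) → at (-1,1), heading south
2. arc(left, 4) → at (3,-3), heading east
3. arc(left, 3) → at (6,0), heading north
uniquely the one of 343 3-step routes that fits.

straight(2), arc(left, 4), arc(left, 3)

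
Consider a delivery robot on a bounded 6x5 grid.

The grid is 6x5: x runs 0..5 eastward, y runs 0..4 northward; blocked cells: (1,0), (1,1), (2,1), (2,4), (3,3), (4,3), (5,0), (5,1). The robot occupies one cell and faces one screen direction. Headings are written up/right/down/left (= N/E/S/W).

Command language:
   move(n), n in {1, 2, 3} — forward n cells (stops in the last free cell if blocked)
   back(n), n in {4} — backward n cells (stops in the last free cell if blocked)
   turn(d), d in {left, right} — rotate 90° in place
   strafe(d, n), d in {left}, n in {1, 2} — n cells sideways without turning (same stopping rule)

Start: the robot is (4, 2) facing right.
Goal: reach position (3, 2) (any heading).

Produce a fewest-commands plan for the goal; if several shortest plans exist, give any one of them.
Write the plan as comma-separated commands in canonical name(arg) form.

back(4), move(3)

from: (4, 2) facing right
t=1 back(4) ⇒ (0, 2) facing right
t=2 move(3) ⇒ (3, 2) facing right
no 1-step plan works, so 2 is optimal.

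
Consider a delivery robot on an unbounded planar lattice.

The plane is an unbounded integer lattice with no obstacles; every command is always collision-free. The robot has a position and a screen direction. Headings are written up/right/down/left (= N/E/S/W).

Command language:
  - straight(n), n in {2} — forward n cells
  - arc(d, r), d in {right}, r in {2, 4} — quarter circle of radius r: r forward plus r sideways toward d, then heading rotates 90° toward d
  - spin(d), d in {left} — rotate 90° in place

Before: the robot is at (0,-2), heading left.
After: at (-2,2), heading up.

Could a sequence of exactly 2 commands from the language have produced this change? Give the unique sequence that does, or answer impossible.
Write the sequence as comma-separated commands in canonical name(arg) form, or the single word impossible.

key: order matters: swapping arc(right, 2) and straight(2) lands elsewhere
t0: at (0,-2), heading left
step 1 (arc(right, 2)): at (-2,0), heading up
step 2 (straight(2)): at (-2,2), heading up
uniquely the one of 16 2-step routes that fits.

arc(right, 2), straight(2)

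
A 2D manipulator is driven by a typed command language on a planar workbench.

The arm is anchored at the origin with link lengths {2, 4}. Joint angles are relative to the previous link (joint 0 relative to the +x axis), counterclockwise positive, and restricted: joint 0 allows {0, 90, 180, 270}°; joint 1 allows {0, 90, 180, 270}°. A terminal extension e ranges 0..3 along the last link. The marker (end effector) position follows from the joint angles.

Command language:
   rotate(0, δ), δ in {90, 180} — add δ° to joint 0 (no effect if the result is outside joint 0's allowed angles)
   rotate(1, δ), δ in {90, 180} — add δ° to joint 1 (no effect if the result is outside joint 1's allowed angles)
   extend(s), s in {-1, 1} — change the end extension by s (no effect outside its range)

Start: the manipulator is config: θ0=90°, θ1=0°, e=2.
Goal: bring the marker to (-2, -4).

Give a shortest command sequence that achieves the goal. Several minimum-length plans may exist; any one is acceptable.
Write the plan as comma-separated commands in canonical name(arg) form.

rotate(0, 90), extend(-1), extend(-1), rotate(1, 90)

t0: config: θ0=90°, θ1=0°, e=2
[1] after rotate(0, 90): config: θ0=180°, θ1=0°, e=2
[2] after extend(-1): config: θ0=180°, θ1=0°, e=1
[3] after extend(-1): config: θ0=180°, θ1=0°, e=0
[4] after rotate(1, 90): config: θ0=180°, θ1=90°, e=0
minimal: 4 command(s), checked below 4.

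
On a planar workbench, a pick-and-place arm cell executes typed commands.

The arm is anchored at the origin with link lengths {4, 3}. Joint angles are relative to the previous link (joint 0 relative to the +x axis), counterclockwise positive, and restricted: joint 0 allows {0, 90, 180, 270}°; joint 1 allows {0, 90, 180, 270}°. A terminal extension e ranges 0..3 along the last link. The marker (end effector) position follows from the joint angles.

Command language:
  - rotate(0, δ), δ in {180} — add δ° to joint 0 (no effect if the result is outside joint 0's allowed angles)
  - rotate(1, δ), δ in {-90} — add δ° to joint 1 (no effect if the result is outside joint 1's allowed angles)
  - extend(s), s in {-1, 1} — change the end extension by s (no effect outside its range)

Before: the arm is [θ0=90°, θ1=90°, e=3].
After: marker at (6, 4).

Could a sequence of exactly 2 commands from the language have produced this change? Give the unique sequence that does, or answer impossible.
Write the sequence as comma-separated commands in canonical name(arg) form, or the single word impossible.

rotate(1, -90), rotate(1, -90)

begin: [θ0=90°, θ1=90°, e=3]
step 1 (rotate(1, -90)): [θ0=90°, θ1=0°, e=3]
step 2 (rotate(1, -90)): [θ0=90°, θ1=270°, e=3]
uniquely the one of 16 2-step routes that fits.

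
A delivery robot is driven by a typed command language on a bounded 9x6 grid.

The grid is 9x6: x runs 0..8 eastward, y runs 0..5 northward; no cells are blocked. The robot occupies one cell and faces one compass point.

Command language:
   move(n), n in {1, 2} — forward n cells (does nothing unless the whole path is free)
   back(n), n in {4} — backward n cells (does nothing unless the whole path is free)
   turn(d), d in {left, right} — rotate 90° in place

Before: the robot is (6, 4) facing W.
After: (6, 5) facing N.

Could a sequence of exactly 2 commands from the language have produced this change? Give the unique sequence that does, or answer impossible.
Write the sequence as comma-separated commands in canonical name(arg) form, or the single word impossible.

key: order matters: swapping turn(right) and move(1) lands elsewhere
start: (6, 4) facing W
step 1 (turn(right)): (6, 4) facing N
step 2 (move(1)): (6, 5) facing N
uniquely the one of 25 2-step routes that fits.

turn(right), move(1)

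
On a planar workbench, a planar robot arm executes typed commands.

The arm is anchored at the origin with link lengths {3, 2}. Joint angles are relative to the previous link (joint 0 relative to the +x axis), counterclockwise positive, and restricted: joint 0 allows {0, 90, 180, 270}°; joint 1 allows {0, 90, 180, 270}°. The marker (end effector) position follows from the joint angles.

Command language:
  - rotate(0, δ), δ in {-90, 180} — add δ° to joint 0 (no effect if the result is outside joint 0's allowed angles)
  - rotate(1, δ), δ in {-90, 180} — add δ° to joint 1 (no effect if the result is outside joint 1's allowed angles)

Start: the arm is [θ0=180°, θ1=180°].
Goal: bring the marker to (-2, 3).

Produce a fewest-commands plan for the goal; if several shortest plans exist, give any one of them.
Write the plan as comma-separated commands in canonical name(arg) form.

start: [θ0=180°, θ1=180°]
step 1 (rotate(1, -90)): [θ0=180°, θ1=90°]
step 2 (rotate(0, -90)): [θ0=90°, θ1=90°]
nothing shorter than 2 reaches the goal.

rotate(1, -90), rotate(0, -90)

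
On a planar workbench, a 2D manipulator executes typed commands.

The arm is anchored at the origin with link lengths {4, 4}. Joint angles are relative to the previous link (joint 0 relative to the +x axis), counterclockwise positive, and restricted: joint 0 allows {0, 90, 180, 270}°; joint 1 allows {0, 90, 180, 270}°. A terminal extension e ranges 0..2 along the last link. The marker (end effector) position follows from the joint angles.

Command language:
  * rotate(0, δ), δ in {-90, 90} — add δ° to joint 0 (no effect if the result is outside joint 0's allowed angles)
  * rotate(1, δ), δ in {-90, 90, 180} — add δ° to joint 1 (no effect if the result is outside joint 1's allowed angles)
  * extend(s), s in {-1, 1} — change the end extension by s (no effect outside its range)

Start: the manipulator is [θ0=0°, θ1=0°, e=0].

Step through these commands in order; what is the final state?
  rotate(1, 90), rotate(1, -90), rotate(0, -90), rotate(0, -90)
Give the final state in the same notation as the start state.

[θ0=180°, θ1=0°, e=0]

t0: [θ0=0°, θ1=0°, e=0]
1. rotate(1, 90) → [θ0=0°, θ1=90°, e=0]
2. rotate(1, -90) → [θ0=0°, θ1=0°, e=0]
3. rotate(0, -90) → [θ0=270°, θ1=0°, e=0]
4. rotate(0, -90) → [θ0=180°, θ1=0°, e=0]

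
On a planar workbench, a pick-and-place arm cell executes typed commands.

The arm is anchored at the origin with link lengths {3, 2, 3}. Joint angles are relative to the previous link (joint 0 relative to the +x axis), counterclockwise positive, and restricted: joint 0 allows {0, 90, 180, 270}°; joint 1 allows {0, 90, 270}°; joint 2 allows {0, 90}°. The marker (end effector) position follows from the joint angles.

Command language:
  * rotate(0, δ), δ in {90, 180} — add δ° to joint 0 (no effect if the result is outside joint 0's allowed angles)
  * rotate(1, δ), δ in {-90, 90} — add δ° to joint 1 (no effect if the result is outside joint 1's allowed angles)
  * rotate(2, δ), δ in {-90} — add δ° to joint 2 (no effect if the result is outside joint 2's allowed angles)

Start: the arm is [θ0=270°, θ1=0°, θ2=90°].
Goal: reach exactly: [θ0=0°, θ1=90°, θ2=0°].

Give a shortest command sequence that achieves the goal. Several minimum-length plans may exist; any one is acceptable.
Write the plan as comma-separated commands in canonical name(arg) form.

t0: [θ0=270°, θ1=0°, θ2=90°]
[1] after rotate(1, 90): [θ0=270°, θ1=90°, θ2=90°]
[2] after rotate(2, -90): [θ0=270°, θ1=90°, θ2=0°]
[3] after rotate(0, 90): [θ0=0°, θ1=90°, θ2=0°]
no 2-step plan works, so 3 is optimal.

rotate(1, 90), rotate(2, -90), rotate(0, 90)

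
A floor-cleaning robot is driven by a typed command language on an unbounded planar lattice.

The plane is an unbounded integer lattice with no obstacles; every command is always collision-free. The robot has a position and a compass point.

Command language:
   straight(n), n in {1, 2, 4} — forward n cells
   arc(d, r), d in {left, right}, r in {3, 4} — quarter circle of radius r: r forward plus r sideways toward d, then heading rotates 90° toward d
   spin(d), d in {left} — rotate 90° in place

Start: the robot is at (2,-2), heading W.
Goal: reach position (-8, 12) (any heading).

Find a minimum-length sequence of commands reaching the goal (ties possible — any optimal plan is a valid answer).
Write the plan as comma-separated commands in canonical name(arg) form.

arc(right, 3), arc(left, 4), arc(right, 3), straight(4)

initial: at (2,-2), heading W
t=1 arc(right, 3) ⇒ at (-1,1), heading N
t=2 arc(left, 4) ⇒ at (-5,5), heading W
t=3 arc(right, 3) ⇒ at (-8,8), heading N
t=4 straight(4) ⇒ at (-8,12), heading N
minimal: 4 command(s), checked below 4.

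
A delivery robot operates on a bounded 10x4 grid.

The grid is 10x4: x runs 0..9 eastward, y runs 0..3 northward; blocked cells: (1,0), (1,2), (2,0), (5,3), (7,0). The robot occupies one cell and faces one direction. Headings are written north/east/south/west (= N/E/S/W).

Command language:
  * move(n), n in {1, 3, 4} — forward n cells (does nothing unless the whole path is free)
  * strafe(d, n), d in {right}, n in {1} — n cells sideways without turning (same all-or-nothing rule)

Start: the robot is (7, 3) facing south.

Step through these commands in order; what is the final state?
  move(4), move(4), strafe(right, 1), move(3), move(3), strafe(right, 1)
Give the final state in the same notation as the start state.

(5, 0) facing south

from: (7, 3) facing south
1. move(4) → (7, 3) facing south
2. move(4) → (7, 3) facing south
3. strafe(right, 1) → (6, 3) facing south
4. move(3) → (6, 0) facing south
5. move(3) → (6, 0) facing south
6. strafe(right, 1) → (5, 0) facing south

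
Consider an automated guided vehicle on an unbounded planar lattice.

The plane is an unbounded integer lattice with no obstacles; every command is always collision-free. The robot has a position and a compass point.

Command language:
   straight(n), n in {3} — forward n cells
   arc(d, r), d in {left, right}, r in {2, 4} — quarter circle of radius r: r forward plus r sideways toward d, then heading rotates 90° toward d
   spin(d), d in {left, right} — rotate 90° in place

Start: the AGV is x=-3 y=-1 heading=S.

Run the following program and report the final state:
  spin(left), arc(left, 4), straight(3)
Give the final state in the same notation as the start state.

x=1 y=6 heading=N

from: x=-3 y=-1 heading=S
1. spin(left) → x=-3 y=-1 heading=E
2. arc(left, 4) → x=1 y=3 heading=N
3. straight(3) → x=1 y=6 heading=N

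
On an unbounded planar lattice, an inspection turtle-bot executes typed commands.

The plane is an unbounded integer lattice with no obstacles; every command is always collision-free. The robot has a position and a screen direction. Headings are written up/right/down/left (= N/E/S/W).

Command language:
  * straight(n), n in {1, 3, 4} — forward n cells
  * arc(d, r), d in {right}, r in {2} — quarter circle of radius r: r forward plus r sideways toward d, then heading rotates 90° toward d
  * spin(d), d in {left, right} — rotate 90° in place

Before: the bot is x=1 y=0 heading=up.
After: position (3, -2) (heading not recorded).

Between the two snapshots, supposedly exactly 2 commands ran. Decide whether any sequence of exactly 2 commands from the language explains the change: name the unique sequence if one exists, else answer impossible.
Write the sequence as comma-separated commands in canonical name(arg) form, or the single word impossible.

spin(right), arc(right, 2)

key: running arc(right, 2) before spin(right) would end elsewhere — order is forced
t0: x=1 y=0 heading=up
t=1 spin(right) ⇒ x=1 y=0 heading=right
t=2 arc(right, 2) ⇒ x=3 y=-2 heading=down
no other 2-command option fits: unique.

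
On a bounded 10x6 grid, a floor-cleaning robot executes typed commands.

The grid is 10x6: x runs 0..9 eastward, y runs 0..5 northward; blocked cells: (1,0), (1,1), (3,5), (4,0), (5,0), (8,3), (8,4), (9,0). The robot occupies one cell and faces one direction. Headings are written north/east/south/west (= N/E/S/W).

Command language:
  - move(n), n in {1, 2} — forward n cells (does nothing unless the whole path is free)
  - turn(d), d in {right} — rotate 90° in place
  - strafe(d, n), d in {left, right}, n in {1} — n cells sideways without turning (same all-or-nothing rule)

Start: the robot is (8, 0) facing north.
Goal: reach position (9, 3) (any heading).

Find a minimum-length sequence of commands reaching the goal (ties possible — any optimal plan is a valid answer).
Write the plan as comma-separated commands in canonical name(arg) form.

move(1), strafe(right, 1), move(2)

initial: (8, 0) facing north
t=1 move(1) ⇒ (8, 1) facing north
t=2 strafe(right, 1) ⇒ (9, 1) facing north
t=3 move(2) ⇒ (9, 3) facing north
nothing shorter than 3 reaches the goal.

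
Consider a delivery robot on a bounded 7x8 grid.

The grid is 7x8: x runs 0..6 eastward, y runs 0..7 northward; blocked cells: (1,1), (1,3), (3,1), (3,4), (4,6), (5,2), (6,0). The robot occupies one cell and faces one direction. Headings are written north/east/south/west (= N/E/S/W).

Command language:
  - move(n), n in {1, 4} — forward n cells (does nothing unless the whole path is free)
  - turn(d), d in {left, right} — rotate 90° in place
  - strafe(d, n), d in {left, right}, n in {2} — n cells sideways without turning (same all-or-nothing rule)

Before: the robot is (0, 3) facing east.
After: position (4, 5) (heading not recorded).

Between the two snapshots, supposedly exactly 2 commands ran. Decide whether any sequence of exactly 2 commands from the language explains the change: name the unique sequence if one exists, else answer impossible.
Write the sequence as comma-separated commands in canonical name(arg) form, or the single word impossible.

key: order matters: swapping strafe(left, 2) and move(4) lands elsewhere
start: (0, 3) facing east
t=1 strafe(left, 2) ⇒ (0, 5) facing east
t=2 move(4) ⇒ (4, 5) facing east
no rival 2-sequence matches.

strafe(left, 2), move(4)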